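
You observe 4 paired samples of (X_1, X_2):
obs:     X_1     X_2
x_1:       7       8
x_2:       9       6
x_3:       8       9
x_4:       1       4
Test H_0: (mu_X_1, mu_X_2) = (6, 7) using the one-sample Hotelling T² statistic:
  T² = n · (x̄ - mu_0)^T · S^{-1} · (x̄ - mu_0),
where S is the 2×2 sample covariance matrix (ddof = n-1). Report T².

Step 1 — sample mean vector:
  mean(X_1) = (7 + 9 + 8 + 1) / 4 = 25/4 = 6.25
  mean(X_2) = (8 + 6 + 9 + 4) / 4 = 27/4 = 6.75
  x̄ = (6.25, 6.75),  deviation x̄ - mu_0 = (6.25, 6.75) - (6, 7) = (0.25, -0.25).

Step 2 — sample covariance matrix, S[i,j] = (1/(n-1)) · Σ_k (x_{k,i} - mean_i) · (x_{k,j} - mean_j), divisor n-1 = 3:
  S[X_1,X_1] = ((0.75)·(0.75) + (2.75)·(2.75) + (1.75)·(1.75) + (-5.25)·(-5.25)) / 3 = 38.75/3 = 12.9167
  S[X_1,X_2] = ((0.75)·(1.25) + (2.75)·(-0.75) + (1.75)·(2.25) + (-5.25)·(-2.75)) / 3 = 17.25/3 = 5.75
  S[X_2,X_2] = ((1.25)·(1.25) + (-0.75)·(-0.75) + (2.25)·(2.25) + (-2.75)·(-2.75)) / 3 = 14.75/3 = 4.9167
  S = [[12.9167, 5.75],
 [5.75, 4.9167]].

Step 3 — invert S. det(S) = 12.9167·4.9167 - (5.75)² = 30.4444.
  S^{-1} = (1/det) · [[d, -b], [-b, a]] = [[0.1615, -0.1889],
 [-0.1889, 0.4243]].

Step 4 — quadratic form (x̄ - mu_0)^T · S^{-1} · (x̄ - mu_0):
  S^{-1} · (x̄ - mu_0) = (0.0876, -0.1533),
  (x̄ - mu_0)^T · [...] = (0.25)·(0.0876) + (-0.25)·(-0.1533) = 0.0602.

Step 5 — scale by n: T² = 4 · 0.0602 = 0.2409.

T² ≈ 0.2409


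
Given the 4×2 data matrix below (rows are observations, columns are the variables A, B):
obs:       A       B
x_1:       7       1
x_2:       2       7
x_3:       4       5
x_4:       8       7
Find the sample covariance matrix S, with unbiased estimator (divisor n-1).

Step 1 — column means:
  mean(A) = (7 + 2 + 4 + 8) / 4 = 21/4 = 5.25
  mean(B) = (1 + 7 + 5 + 7) / 4 = 20/4 = 5

Step 2 — sample covariance S[i,j] = (1/(n-1)) · Σ_k (x_{k,i} - mean_i) · (x_{k,j} - mean_j), with n-1 = 3.
  S[A,A] = ((1.75)·(1.75) + (-3.25)·(-3.25) + (-1.25)·(-1.25) + (2.75)·(2.75)) / 3 = 22.75/3 = 7.5833
  S[A,B] = ((1.75)·(-4) + (-3.25)·(2) + (-1.25)·(0) + (2.75)·(2)) / 3 = -8/3 = -2.6667
  S[B,B] = ((-4)·(-4) + (2)·(2) + (0)·(0) + (2)·(2)) / 3 = 24/3 = 8

S is symmetric (S[j,i] = S[i,j]). Assembling:

S = [[7.5833, -2.6667],
 [-2.6667, 8]]


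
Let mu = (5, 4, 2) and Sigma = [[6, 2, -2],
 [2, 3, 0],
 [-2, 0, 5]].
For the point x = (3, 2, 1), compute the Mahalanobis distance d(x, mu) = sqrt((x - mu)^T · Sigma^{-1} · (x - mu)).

Step 1 — centre the observation: (x - mu) = (-2, -2, -1).

Step 2 — invert Sigma (cofactor / det for 3×3, or solve directly):
  Sigma^{-1} = [[0.2586, -0.1724, 0.1034],
 [-0.1724, 0.4483, -0.069],
 [0.1034, -0.069, 0.2414]].

Step 3 — form the quadratic (x - mu)^T · Sigma^{-1} · (x - mu):
  Sigma^{-1} · (x - mu) = (-0.2759, -0.4828, -0.3103).
  (x - mu)^T · [Sigma^{-1} · (x - mu)] = (-2)·(-0.2759) + (-2)·(-0.4828) + (-1)·(-0.3103) = 1.8276.

Step 4 — take square root: d = √(1.8276) ≈ 1.3519.

d(x, mu) = √(1.8276) ≈ 1.3519


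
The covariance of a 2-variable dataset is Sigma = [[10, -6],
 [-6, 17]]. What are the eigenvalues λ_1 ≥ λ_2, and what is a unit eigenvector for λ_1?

Step 1 — characteristic polynomial of 2×2 Sigma:
  det(Sigma - λI) = λ² - trace · λ + det = 0.
  trace = 10 + 17 = 27, det = 10·17 - (-6)² = 134.
Step 2 — discriminant:
  Δ = trace² - 4·det = 729 - 536 = 193.
Step 3 — eigenvalues:
  λ = (trace ± √Δ)/2 = (27 ± 13.8924)/2,
  λ_1 = 20.4462,  λ_2 = 6.5538.

Step 4 — unit eigenvector for λ_1: solve (Sigma - λ_1 I)v = 0. First row:
  (10 - 20.4462)·v_x + (-6)·v_y = 0, i.e. (-10.4462)·v_x + (-6)·v_y = 0,
  so v ∝ (b, λ_1 - a) = (-6, 10.4462); multiply by -1 so the first entry is positive: u = (6, -10.4462).
  ||u|| = √((6)² + (-10.4462)²) = √(145.1236) ≈ 12.0467,
  v_1 = u/||u|| ≈ (0.4981, -0.8671) (||v_1|| = 1).

λ_1 = 20.4462,  λ_2 = 6.5538;  v_1 ≈ (0.4981, -0.8671)


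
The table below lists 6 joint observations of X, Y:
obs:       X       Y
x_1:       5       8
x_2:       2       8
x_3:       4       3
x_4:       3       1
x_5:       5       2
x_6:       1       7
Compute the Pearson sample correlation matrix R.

Step 1 — column means:
  mean(X) = (5 + 2 + 4 + 3 + 5 + 1) / 6 = 20/6 = 3.3333
  mean(Y) = (8 + 8 + 3 + 1 + 2 + 7) / 6 = 29/6 = 4.8333

Step 2 — sample variances and covariances s[i,j] = (1/(n-1)) · Σ_k (x_{k,i} - mean_i) · (x_{k,j} - mean_j), with n-1 = 5:
  s[X,X] = ((1.6667)·(1.6667) + (-1.3333)·(-1.3333) + (0.6667)·(0.6667) + (-0.3333)·(-0.3333) + (1.6667)·(1.6667) + (-2.3333)·(-2.3333)) / 5 = 13.3333/5 = 2.6667
  s[X,Y] = ((1.6667)·(3.1667) + (-1.3333)·(3.1667) + (0.6667)·(-1.8333) + (-0.3333)·(-3.8333) + (1.6667)·(-2.8333) + (-2.3333)·(2.1667)) / 5 = -8.6667/5 = -1.7333
  s[Y,Y] = ((3.1667)·(3.1667) + (3.1667)·(3.1667) + (-1.8333)·(-1.8333) + (-3.8333)·(-3.8333) + (-2.8333)·(-2.8333) + (2.1667)·(2.1667)) / 5 = 50.8333/5 = 10.1667
  Sample standard deviations s_i = √(s[i,i]):
  s(X) = √(2.6667) = 1.633
  s(Y) = √(10.1667) = 3.1885

Step 3 — r_{ij} = s_{ij} / (s_i · s_j):
  r[X,X] = 1 (diagonal).
  r[X,Y] = -1.7333 / (1.633 · 3.1885) = -1.7333 / 5.2068 = -0.3329
  r[Y,Y] = 1 (diagonal).

R is symmetric with unit diagonal. Assembling:

R = [[1, -0.3329],
 [-0.3329, 1]]


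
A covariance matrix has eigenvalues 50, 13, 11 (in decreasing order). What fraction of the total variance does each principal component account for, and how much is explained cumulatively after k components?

Step 1 — total variance = trace(Sigma) = Σ λ_i = 50 + 13 + 11 = 74.

Step 2 — fraction explained by component i = λ_i / Σ λ:
  PC1: 50/74 = 0.6757
  PC2: 13/74 = 0.1757
  PC3: 11/74 = 0.1486

Step 3 — cumulative fraction after k components = (λ_1 + ... + λ_k) / Σ λ:
  k = 1: 50/74 = 0.6757
  k = 2: (50 + 13)/74 = 63/74 = 0.8514
  k = 3: (50 + 13 + 11)/74 = 74/74 = 1

Summary (fraction, with percent):

explained: PC1 0.6757 (67.57%), PC2 0.1757 (17.57%), PC3 0.1486 (14.86%);  cumulative: 0.6757, 0.8514, 1


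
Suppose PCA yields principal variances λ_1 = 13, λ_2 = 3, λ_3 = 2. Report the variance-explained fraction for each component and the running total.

Step 1 — total variance = trace(Sigma) = Σ λ_i = 13 + 3 + 2 = 18.

Step 2 — fraction explained by component i = λ_i / Σ λ:
  PC1: 13/18 = 0.7222
  PC2: 3/18 = 0.1667
  PC3: 2/18 = 0.1111

Step 3 — cumulative fraction after k components = (λ_1 + ... + λ_k) / Σ λ:
  k = 1: 13/18 = 0.7222
  k = 2: (13 + 3)/18 = 16/18 = 0.8889
  k = 3: (13 + 3 + 2)/18 = 18/18 = 1

Summary (fraction, with percent):

explained: PC1 0.7222 (72.22%), PC2 0.1667 (16.67%), PC3 0.1111 (11.11%);  cumulative: 0.7222, 0.8889, 1


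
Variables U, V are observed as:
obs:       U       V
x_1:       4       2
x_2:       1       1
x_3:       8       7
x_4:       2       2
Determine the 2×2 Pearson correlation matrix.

Step 1 — column means:
  mean(U) = (4 + 1 + 8 + 2) / 4 = 15/4 = 3.75
  mean(V) = (2 + 1 + 7 + 2) / 4 = 12/4 = 3

Step 2 — sample variances and covariances s[i,j] = (1/(n-1)) · Σ_k (x_{k,i} - mean_i) · (x_{k,j} - mean_j), with n-1 = 3:
  s[U,U] = ((0.25)·(0.25) + (-2.75)·(-2.75) + (4.25)·(4.25) + (-1.75)·(-1.75)) / 3 = 28.75/3 = 9.5833
  s[U,V] = ((0.25)·(-1) + (-2.75)·(-2) + (4.25)·(4) + (-1.75)·(-1)) / 3 = 24/3 = 8
  s[V,V] = ((-1)·(-1) + (-2)·(-2) + (4)·(4) + (-1)·(-1)) / 3 = 22/3 = 7.3333
  Sample standard deviations s_i = √(s[i,i]):
  s(U) = √(9.5833) = 3.0957
  s(V) = √(7.3333) = 2.708

Step 3 — r_{ij} = s_{ij} / (s_i · s_j):
  r[U,U] = 1 (diagonal).
  r[U,V] = 8 / (3.0957 · 2.708) = 8 / 8.3832 = 0.9543
  r[V,V] = 1 (diagonal).

R is symmetric with unit diagonal. Assembling:

R = [[1, 0.9543],
 [0.9543, 1]]


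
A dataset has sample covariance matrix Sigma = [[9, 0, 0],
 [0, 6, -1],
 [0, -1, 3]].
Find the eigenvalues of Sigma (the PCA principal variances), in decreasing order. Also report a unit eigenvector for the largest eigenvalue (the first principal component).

Step 1 — characteristic polynomial p(λ) = det(λI - Sigma) = λ³ - tr·λ² + c_1·λ - det, where tr = trace, c_1 = sum of the principal 2×2 minors, det = det(Sigma):
  tr = 9 + 6 + 3 = 18,
  c_1 = (9·6 - (0)²) + (9·3 - (0)²) + (6·3 - (-1)²) = 54 + 27 + 17 = 98,
  det = 9·(6·3 - (-1)²) - (0)·((0)·3 - (-1)·(0)) + (0)·((0)·(-1) - 6·(0)) = 9·(17) - (0)·(0) + (0)·(0) = 153.
  So p(λ) = λ³ - 18λ² + 98λ - 153.
Step 2 — look for an integer root (rational root theorem: any rational root is an integer divisor of 153). Testing λ = 9:
  p(9) = 729 - 1458 + 882 - 153 = 0  ✓
  Dividing out (λ - 9): p(λ) = (λ - 9)(λ² - 9λ + 17).
Step 3 — remaining eigenvalues from the quadratic λ² - 9λ + 17 = 0:
  Δ = 9² - 4·17 = 81 - 68 = 13,  λ = (9 ± √13)/2 = (9 ± 3.6056)/2 ≈ 6.3028 or 2.6972.
  Sorted: λ_1 = 9,  λ_2 = 6.3028,  λ_3 = 2.6972  (check: sum = 18 = tr ✓).

Step 4 — unit eigenvector for λ_1 = 9: v spans the null space of (Sigma - λ_1 I), whose rows are
  r_1 = (0, 0, 0),  r_2 = (0, -3, -1),  r_3 = (0, -1, -6).
  v is orthogonal to every row, so take v ∝ r_2 × r_3 = ((-3)·(-6) - (-1)·(-1), (-1)·(0) - (0)·(-6), (0)·(-1) - (-3)·(0)) = (17, 0, 0).
  Rescale (divide by 17): u = (1, 0, 0).
  ||u|| = √((1)² + (0)² + (0)²) = √(1) = 1,  v_1 = u/||u|| ≈ (1, 0, 0) (||v_1|| = 1).

λ_1 = 9,  λ_2 = 6.3028,  λ_3 = 2.6972;  v_1 ≈ (1, 0, 0)


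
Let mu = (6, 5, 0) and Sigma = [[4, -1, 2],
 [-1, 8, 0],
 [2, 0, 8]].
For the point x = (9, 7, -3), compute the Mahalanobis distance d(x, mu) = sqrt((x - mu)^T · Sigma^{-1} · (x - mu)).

Step 1 — centre the observation: (x - mu) = (3, 2, -3).

Step 2 — invert Sigma (cofactor / det for 3×3, or solve directly):
  Sigma^{-1} = [[0.2963, 0.037, -0.0741],
 [0.037, 0.1296, -0.0093],
 [-0.0741, -0.0093, 0.1435]].

Step 3 — form the quadratic (x - mu)^T · Sigma^{-1} · (x - mu):
  Sigma^{-1} · (x - mu) = (1.1852, 0.3981, -0.6713).
  (x - mu)^T · [Sigma^{-1} · (x - mu)] = (3)·(1.1852) + (2)·(0.3981) + (-3)·(-0.6713) = 6.3657.

Step 4 — take square root: d = √(6.3657) ≈ 2.523.

d(x, mu) = √(6.3657) ≈ 2.523


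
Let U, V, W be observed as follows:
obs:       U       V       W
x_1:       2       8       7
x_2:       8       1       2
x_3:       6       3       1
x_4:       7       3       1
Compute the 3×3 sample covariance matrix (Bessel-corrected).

Step 1 — column means:
  mean(U) = (2 + 8 + 6 + 7) / 4 = 23/4 = 5.75
  mean(V) = (8 + 1 + 3 + 3) / 4 = 15/4 = 3.75
  mean(W) = (7 + 2 + 1 + 1) / 4 = 11/4 = 2.75

Step 2 — sample covariance S[i,j] = (1/(n-1)) · Σ_k (x_{k,i} - mean_i) · (x_{k,j} - mean_j), with n-1 = 3.
  S[U,U] = ((-3.75)·(-3.75) + (2.25)·(2.25) + (0.25)·(0.25) + (1.25)·(1.25)) / 3 = 20.75/3 = 6.9167
  S[U,V] = ((-3.75)·(4.25) + (2.25)·(-2.75) + (0.25)·(-0.75) + (1.25)·(-0.75)) / 3 = -23.25/3 = -7.75
  S[U,W] = ((-3.75)·(4.25) + (2.25)·(-0.75) + (0.25)·(-1.75) + (1.25)·(-1.75)) / 3 = -20.25/3 = -6.75
  S[V,V] = ((4.25)·(4.25) + (-2.75)·(-2.75) + (-0.75)·(-0.75) + (-0.75)·(-0.75)) / 3 = 26.75/3 = 8.9167
  S[V,W] = ((4.25)·(4.25) + (-2.75)·(-0.75) + (-0.75)·(-1.75) + (-0.75)·(-1.75)) / 3 = 22.75/3 = 7.5833
  S[W,W] = ((4.25)·(4.25) + (-0.75)·(-0.75) + (-1.75)·(-1.75) + (-1.75)·(-1.75)) / 3 = 24.75/3 = 8.25

S is symmetric (S[j,i] = S[i,j]). Assembling:

S = [[6.9167, -7.75, -6.75],
 [-7.75, 8.9167, 7.5833],
 [-6.75, 7.5833, 8.25]]


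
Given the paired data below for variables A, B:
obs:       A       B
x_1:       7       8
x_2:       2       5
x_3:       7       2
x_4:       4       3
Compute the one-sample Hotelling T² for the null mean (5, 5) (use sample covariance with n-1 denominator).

Step 1 — sample mean vector:
  mean(A) = (7 + 2 + 7 + 4) / 4 = 20/4 = 5
  mean(B) = (8 + 5 + 2 + 3) / 4 = 18/4 = 4.5
  x̄ = (5, 4.5),  deviation x̄ - mu_0 = (5, 4.5) - (5, 5) = (0, -0.5).

Step 2 — sample covariance matrix, S[i,j] = (1/(n-1)) · Σ_k (x_{k,i} - mean_i) · (x_{k,j} - mean_j), divisor n-1 = 3:
  S[A,A] = ((2)·(2) + (-3)·(-3) + (2)·(2) + (-1)·(-1)) / 3 = 18/3 = 6
  S[A,B] = ((2)·(3.5) + (-3)·(0.5) + (2)·(-2.5) + (-1)·(-1.5)) / 3 = 2/3 = 0.6667
  S[B,B] = ((3.5)·(3.5) + (0.5)·(0.5) + (-2.5)·(-2.5) + (-1.5)·(-1.5)) / 3 = 21/3 = 7
  S = [[6, 0.6667],
 [0.6667, 7]].

Step 3 — invert S. det(S) = 6·7 - (0.6667)² = 41.5556.
  S^{-1} = (1/det) · [[d, -b], [-b, a]] = [[0.1684, -0.016],
 [-0.016, 0.1444]].

Step 4 — quadratic form (x̄ - mu_0)^T · S^{-1} · (x̄ - mu_0):
  S^{-1} · (x̄ - mu_0) = (0.008, -0.0722),
  (x̄ - mu_0)^T · [...] = (0)·(0.008) + (-0.5)·(-0.0722) = 0.0361.

Step 5 — scale by n: T² = 4 · 0.0361 = 0.1444.

T² ≈ 0.1444


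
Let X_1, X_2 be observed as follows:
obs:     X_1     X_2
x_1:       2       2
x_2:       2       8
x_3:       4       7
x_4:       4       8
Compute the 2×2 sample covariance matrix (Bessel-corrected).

Step 1 — column means:
  mean(X_1) = (2 + 2 + 4 + 4) / 4 = 12/4 = 3
  mean(X_2) = (2 + 8 + 7 + 8) / 4 = 25/4 = 6.25

Step 2 — sample covariance S[i,j] = (1/(n-1)) · Σ_k (x_{k,i} - mean_i) · (x_{k,j} - mean_j), with n-1 = 3.
  S[X_1,X_1] = ((-1)·(-1) + (-1)·(-1) + (1)·(1) + (1)·(1)) / 3 = 4/3 = 1.3333
  S[X_1,X_2] = ((-1)·(-4.25) + (-1)·(1.75) + (1)·(0.75) + (1)·(1.75)) / 3 = 5/3 = 1.6667
  S[X_2,X_2] = ((-4.25)·(-4.25) + (1.75)·(1.75) + (0.75)·(0.75) + (1.75)·(1.75)) / 3 = 24.75/3 = 8.25

S is symmetric (S[j,i] = S[i,j]). Assembling:

S = [[1.3333, 1.6667],
 [1.6667, 8.25]]


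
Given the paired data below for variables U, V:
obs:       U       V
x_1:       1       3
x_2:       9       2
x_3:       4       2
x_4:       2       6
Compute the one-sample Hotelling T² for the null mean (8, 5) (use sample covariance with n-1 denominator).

Step 1 — sample mean vector:
  mean(U) = (1 + 9 + 4 + 2) / 4 = 16/4 = 4
  mean(V) = (3 + 2 + 2 + 6) / 4 = 13/4 = 3.25
  x̄ = (4, 3.25),  deviation x̄ - mu_0 = (4, 3.25) - (8, 5) = (-4, -1.75).

Step 2 — sample covariance matrix, S[i,j] = (1/(n-1)) · Σ_k (x_{k,i} - mean_i) · (x_{k,j} - mean_j), divisor n-1 = 3:
  S[U,U] = ((-3)·(-3) + (5)·(5) + (0)·(0) + (-2)·(-2)) / 3 = 38/3 = 12.6667
  S[U,V] = ((-3)·(-0.25) + (5)·(-1.25) + (0)·(-1.25) + (-2)·(2.75)) / 3 = -11/3 = -3.6667
  S[V,V] = ((-0.25)·(-0.25) + (-1.25)·(-1.25) + (-1.25)·(-1.25) + (2.75)·(2.75)) / 3 = 10.75/3 = 3.5833
  S = [[12.6667, -3.6667],
 [-3.6667, 3.5833]].

Step 3 — invert S. det(S) = 12.6667·3.5833 - (-3.6667)² = 31.9444.
  S^{-1} = (1/det) · [[d, -b], [-b, a]] = [[0.1122, 0.1148],
 [0.1148, 0.3965]].

Step 4 — quadratic form (x̄ - mu_0)^T · S^{-1} · (x̄ - mu_0):
  S^{-1} · (x̄ - mu_0) = (-0.6496, -1.153),
  (x̄ - mu_0)^T · [...] = (-4)·(-0.6496) + (-1.75)·(-1.153) = 4.6161.

Step 5 — scale by n: T² = 4 · 4.6161 = 18.4643.

T² ≈ 18.4643


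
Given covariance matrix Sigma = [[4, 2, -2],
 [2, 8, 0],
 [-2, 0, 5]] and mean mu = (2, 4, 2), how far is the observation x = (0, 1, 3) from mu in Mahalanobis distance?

Step 1 — centre the observation: (x - mu) = (-2, -3, 1).

Step 2 — invert Sigma (cofactor / det for 3×3, or solve directly):
  Sigma^{-1} = [[0.3704, -0.0926, 0.1481],
 [-0.0926, 0.1481, -0.037],
 [0.1481, -0.037, 0.2593]].

Step 3 — form the quadratic (x - mu)^T · Sigma^{-1} · (x - mu):
  Sigma^{-1} · (x - mu) = (-0.3148, -0.2963, 0.0741).
  (x - mu)^T · [Sigma^{-1} · (x - mu)] = (-2)·(-0.3148) + (-3)·(-0.2963) + (1)·(0.0741) = 1.5926.

Step 4 — take square root: d = √(1.5926) ≈ 1.262.

d(x, mu) = √(1.5926) ≈ 1.262


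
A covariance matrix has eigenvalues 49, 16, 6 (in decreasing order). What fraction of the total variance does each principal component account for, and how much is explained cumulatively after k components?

Step 1 — total variance = trace(Sigma) = Σ λ_i = 49 + 16 + 6 = 71.

Step 2 — fraction explained by component i = λ_i / Σ λ:
  PC1: 49/71 = 0.6901
  PC2: 16/71 = 0.2254
  PC3: 6/71 = 0.0845

Step 3 — cumulative fraction after k components = (λ_1 + ... + λ_k) / Σ λ:
  k = 1: 49/71 = 0.6901
  k = 2: (49 + 16)/71 = 65/71 = 0.9155
  k = 3: (49 + 16 + 6)/71 = 71/71 = 1

Summary (fraction, with percent):

explained: PC1 0.6901 (69.01%), PC2 0.2254 (22.54%), PC3 0.0845 (8.45%);  cumulative: 0.6901, 0.9155, 1


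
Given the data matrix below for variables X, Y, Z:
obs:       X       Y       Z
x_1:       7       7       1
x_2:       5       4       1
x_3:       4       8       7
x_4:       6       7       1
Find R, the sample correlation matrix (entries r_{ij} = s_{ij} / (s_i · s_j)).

Step 1 — column means:
  mean(X) = (7 + 5 + 4 + 6) / 4 = 22/4 = 5.5
  mean(Y) = (7 + 4 + 8 + 7) / 4 = 26/4 = 6.5
  mean(Z) = (1 + 1 + 7 + 1) / 4 = 10/4 = 2.5

Step 2 — sample variances and covariances s[i,j] = (1/(n-1)) · Σ_k (x_{k,i} - mean_i) · (x_{k,j} - mean_j), with n-1 = 3:
  s[X,X] = ((1.5)·(1.5) + (-0.5)·(-0.5) + (-1.5)·(-1.5) + (0.5)·(0.5)) / 3 = 5/3 = 1.6667
  s[X,Y] = ((1.5)·(0.5) + (-0.5)·(-2.5) + (-1.5)·(1.5) + (0.5)·(0.5)) / 3 = 0/3 = 0
  s[X,Z] = ((1.5)·(-1.5) + (-0.5)·(-1.5) + (-1.5)·(4.5) + (0.5)·(-1.5)) / 3 = -9/3 = -3
  s[Y,Y] = ((0.5)·(0.5) + (-2.5)·(-2.5) + (1.5)·(1.5) + (0.5)·(0.5)) / 3 = 9/3 = 3
  s[Y,Z] = ((0.5)·(-1.5) + (-2.5)·(-1.5) + (1.5)·(4.5) + (0.5)·(-1.5)) / 3 = 9/3 = 3
  s[Z,Z] = ((-1.5)·(-1.5) + (-1.5)·(-1.5) + (4.5)·(4.5) + (-1.5)·(-1.5)) / 3 = 27/3 = 9
  Sample standard deviations s_i = √(s[i,i]):
  s(X) = √(1.6667) = 1.291
  s(Y) = √(3) = 1.7321
  s(Z) = √(9) = 3

Step 3 — r_{ij} = s_{ij} / (s_i · s_j):
  r[X,X] = 1 (diagonal).
  r[X,Y] = 0 / (1.291 · 1.7321) = 0 / 2.2361 = 0
  r[X,Z] = -3 / (1.291 · 3) = -3 / 3.873 = -0.7746
  r[Y,Y] = 1 (diagonal).
  r[Y,Z] = 3 / (1.7321 · 3) = 3 / 5.1962 = 0.5774
  r[Z,Z] = 1 (diagonal).

R is symmetric with unit diagonal. Assembling:

R = [[1, 0, -0.7746],
 [0, 1, 0.5774],
 [-0.7746, 0.5774, 1]]


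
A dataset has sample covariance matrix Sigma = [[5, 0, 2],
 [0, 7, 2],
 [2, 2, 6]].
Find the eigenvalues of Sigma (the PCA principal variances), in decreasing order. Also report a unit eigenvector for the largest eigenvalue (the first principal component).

Step 1 — characteristic polynomial p(λ) = det(λI - Sigma) = λ³ - tr·λ² + c_1·λ - det, where tr = trace, c_1 = sum of the principal 2×2 minors, det = det(Sigma):
  tr = 5 + 7 + 6 = 18,
  c_1 = (5·7 - (0)²) + (5·6 - (2)²) + (7·6 - (2)²) = 35 + 26 + 38 = 99,
  det = 5·(7·6 - (2)²) - (0)·((0)·6 - (2)·(2)) + (2)·((0)·(2) - 7·(2)) = 5·(38) - (0)·(-4) + (2)·(-14) = 162.
  So p(λ) = λ³ - 18λ² + 99λ - 162.
Step 2 — look for an integer root (rational root theorem: any rational root is an integer divisor of 162). Testing λ = 3:
  p(3) = 27 - 162 + 297 - 162 = 0  ✓
  Dividing out (λ - 3): p(λ) = (λ - 3)(λ² - 15λ + 54).
Step 3 — remaining eigenvalues from the quadratic λ² - 15λ + 54 = 0:
  Δ = 15² - 4·54 = 225 - 216 = 9,  λ = (15 ± √9)/2 = (15 ± 3)/2 = 9 or 6.
  Sorted: λ_1 = 9,  λ_2 = 6,  λ_3 = 3  (check: sum = 18 = tr ✓).

Step 4 — unit eigenvector for λ_1 = 9: v spans the null space of (Sigma - λ_1 I), whose rows are
  r_1 = (-4, 0, 2),  r_2 = (0, -2, 2),  r_3 = (2, 2, -3).
  v is orthogonal to every row, so take v ∝ r_1 × r_2 = ((0)·(2) - (2)·(-2), (2)·(0) - (-4)·(2), (-4)·(-2) - (0)·(0)) = (4, 8, 8).
  Rescale (divide by 4): u = (1, 2, 2).
  ||u|| = √((1)² + (2)² + (2)²) = √(9) = 3,  v_1 = u/||u|| ≈ (0.3333, 0.6667, 0.6667) (||v_1|| = 1).

λ_1 = 9,  λ_2 = 6,  λ_3 = 3;  v_1 ≈ (0.3333, 0.6667, 0.6667)


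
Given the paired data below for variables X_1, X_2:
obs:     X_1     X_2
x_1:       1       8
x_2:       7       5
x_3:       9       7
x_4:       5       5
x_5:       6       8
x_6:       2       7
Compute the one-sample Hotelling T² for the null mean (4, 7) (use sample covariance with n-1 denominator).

Step 1 — sample mean vector:
  mean(X_1) = (1 + 7 + 9 + 5 + 6 + 2) / 6 = 30/6 = 5
  mean(X_2) = (8 + 5 + 7 + 5 + 8 + 7) / 6 = 40/6 = 6.6667
  x̄ = (5, 6.6667),  deviation x̄ - mu_0 = (5, 6.6667) - (4, 7) = (1, -0.3333).

Step 2 — sample covariance matrix, S[i,j] = (1/(n-1)) · Σ_k (x_{k,i} - mean_i) · (x_{k,j} - mean_j), divisor n-1 = 5:
  S[X_1,X_1] = ((-4)·(-4) + (2)·(2) + (4)·(4) + (0)·(0) + (1)·(1) + (-3)·(-3)) / 5 = 46/5 = 9.2
  S[X_1,X_2] = ((-4)·(1.3333) + (2)·(-1.6667) + (4)·(0.3333) + (0)·(-1.6667) + (1)·(1.3333) + (-3)·(0.3333)) / 5 = -7/5 = -1.4
  S[X_2,X_2] = ((1.3333)·(1.3333) + (-1.6667)·(-1.6667) + (0.3333)·(0.3333) + (-1.6667)·(-1.6667) + (1.3333)·(1.3333) + (0.3333)·(0.3333)) / 5 = 9.3333/5 = 1.8667
  S = [[9.2, -1.4],
 [-1.4, 1.8667]].

Step 3 — invert S. det(S) = 9.2·1.8667 - (-1.4)² = 15.2133.
  S^{-1} = (1/det) · [[d, -b], [-b, a]] = [[0.1227, 0.092],
 [0.092, 0.6047]].

Step 4 — quadratic form (x̄ - mu_0)^T · S^{-1} · (x̄ - mu_0):
  S^{-1} · (x̄ - mu_0) = (0.092, -0.1096),
  (x̄ - mu_0)^T · [...] = (1)·(0.092) + (-0.3333)·(-0.1096) = 0.1285.

Step 5 — scale by n: T² = 6 · 0.1285 = 0.7713.

T² ≈ 0.7713


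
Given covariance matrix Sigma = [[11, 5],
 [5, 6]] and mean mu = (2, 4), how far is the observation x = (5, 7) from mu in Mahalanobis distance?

Step 1 — centre the observation: (x - mu) = (3, 3).

Step 2 — invert Sigma. det(Sigma) = 11·6 - (5)² = 41.
  Sigma^{-1} = (1/det) · [[d, -b], [-b, a]] = [[0.1463, -0.122],
 [-0.122, 0.2683]].

Step 3 — form the quadratic (x - mu)^T · Sigma^{-1} · (x - mu):
  Sigma^{-1} · (x - mu) = (0.0732, 0.439).
  (x - mu)^T · [Sigma^{-1} · (x - mu)] = (3)·(0.0732) + (3)·(0.439) = 1.5366.

Step 4 — take square root: d = √(1.5366) ≈ 1.2396.

d(x, mu) = √(1.5366) ≈ 1.2396


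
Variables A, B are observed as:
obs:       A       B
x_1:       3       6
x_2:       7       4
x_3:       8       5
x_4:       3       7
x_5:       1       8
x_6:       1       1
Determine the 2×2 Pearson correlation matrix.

Step 1 — column means:
  mean(A) = (3 + 7 + 8 + 3 + 1 + 1) / 6 = 23/6 = 3.8333
  mean(B) = (6 + 4 + 5 + 7 + 8 + 1) / 6 = 31/6 = 5.1667

Step 2 — sample variances and covariances s[i,j] = (1/(n-1)) · Σ_k (x_{k,i} - mean_i) · (x_{k,j} - mean_j), with n-1 = 5:
  s[A,A] = ((-0.8333)·(-0.8333) + (3.1667)·(3.1667) + (4.1667)·(4.1667) + (-0.8333)·(-0.8333) + (-2.8333)·(-2.8333) + (-2.8333)·(-2.8333)) / 5 = 44.8333/5 = 8.9667
  s[A,B] = ((-0.8333)·(0.8333) + (3.1667)·(-1.1667) + (4.1667)·(-0.1667) + (-0.8333)·(1.8333) + (-2.8333)·(2.8333) + (-2.8333)·(-4.1667)) / 5 = -2.8333/5 = -0.5667
  s[B,B] = ((0.8333)·(0.8333) + (-1.1667)·(-1.1667) + (-0.1667)·(-0.1667) + (1.8333)·(1.8333) + (2.8333)·(2.8333) + (-4.1667)·(-4.1667)) / 5 = 30.8333/5 = 6.1667
  Sample standard deviations s_i = √(s[i,i]):
  s(A) = √(8.9667) = 2.9944
  s(B) = √(6.1667) = 2.4833

Step 3 — r_{ij} = s_{ij} / (s_i · s_j):
  r[A,A] = 1 (diagonal).
  r[A,B] = -0.5667 / (2.9944 · 2.4833) = -0.5667 / 7.436 = -0.0762
  r[B,B] = 1 (diagonal).

R is symmetric with unit diagonal. Assembling:

R = [[1, -0.0762],
 [-0.0762, 1]]


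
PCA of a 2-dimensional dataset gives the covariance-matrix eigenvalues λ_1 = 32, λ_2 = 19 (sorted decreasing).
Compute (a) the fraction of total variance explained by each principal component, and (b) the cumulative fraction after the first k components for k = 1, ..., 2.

Step 1 — total variance = trace(Sigma) = Σ λ_i = 32 + 19 = 51.

Step 2 — fraction explained by component i = λ_i / Σ λ:
  PC1: 32/51 = 0.6275
  PC2: 19/51 = 0.3725

Step 3 — cumulative fraction after k components = (λ_1 + ... + λ_k) / Σ λ:
  k = 1: 32/51 = 0.6275
  k = 2: (32 + 19)/51 = 51/51 = 1

Summary (fraction, with percent):

explained: PC1 0.6275 (62.75%), PC2 0.3725 (37.25%);  cumulative: 0.6275, 1


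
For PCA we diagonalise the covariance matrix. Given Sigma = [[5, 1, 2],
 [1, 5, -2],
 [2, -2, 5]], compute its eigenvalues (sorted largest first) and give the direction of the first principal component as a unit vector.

Step 1 — characteristic polynomial p(λ) = det(λI - Sigma) = λ³ - tr·λ² + c_1·λ - det, where tr = trace, c_1 = sum of the principal 2×2 minors, det = det(Sigma):
  tr = 5 + 5 + 5 = 15,
  c_1 = (5·5 - (1)²) + (5·5 - (2)²) + (5·5 - (-2)²) = 24 + 21 + 21 = 66,
  det = 5·(5·5 - (-2)²) - (1)·((1)·5 - (-2)·(2)) + (2)·((1)·(-2) - 5·(2)) = 5·(21) - (1)·(9) + (2)·(-12) = 72.
  So p(λ) = λ³ - 15λ² + 66λ - 72.
Step 2 — look for an integer root (rational root theorem: any rational root is an integer divisor of 72). Testing λ = 6:
  p(6) = 216 - 540 + 396 - 72 = 0  ✓
  Dividing out (λ - 6): p(λ) = (λ - 6)(λ² - 9λ + 12).
Step 3 — remaining eigenvalues from the quadratic λ² - 9λ + 12 = 0:
  Δ = 9² - 4·12 = 81 - 48 = 33,  λ = (9 ± √33)/2 = (9 ± 5.7446)/2 ≈ 7.3723 or 1.6277.
  Sorted: λ_1 = 7.3723,  λ_2 = 6,  λ_3 = 1.6277  (check: sum = 15 = tr ✓).

Step 4 — unit eigenvector for λ_1 ≈ 7.3723: v spans the null space of (Sigma - λ_1 I), whose rows are
  r_1 = (-2.3723, 1, 2),  r_2 = (1, -2.3723, -2),  r_3 = (2, -2, -2.3723).
  v is orthogonal to every row, so take v ∝ r_1 × r_2 = ((1)·(-2) - (2)·(-2.3723), (2)·(1) - (-2.3723)·(-2), (-2.3723)·(-2.3723) - (1)·(1)) ≈ (2.7446, -2.7446, 4.6277).
  Let u = (2.7446, -2.7446, 4.6277).
  ||u|| = √((2.7446)² + (-2.7446)² + (4.6277)²) = √(36.481) ≈ 6.04,  v_1 = u/||u|| ≈ (0.4544, -0.4544, 0.7662) (||v_1|| = 1).

λ_1 = 7.3723,  λ_2 = 6,  λ_3 = 1.6277;  v_1 ≈ (0.4544, -0.4544, 0.7662)


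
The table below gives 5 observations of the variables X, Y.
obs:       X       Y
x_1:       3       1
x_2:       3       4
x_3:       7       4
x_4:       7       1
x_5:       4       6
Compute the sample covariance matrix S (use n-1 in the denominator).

Step 1 — column means:
  mean(X) = (3 + 3 + 7 + 7 + 4) / 5 = 24/5 = 4.8
  mean(Y) = (1 + 4 + 4 + 1 + 6) / 5 = 16/5 = 3.2

Step 2 — sample covariance S[i,j] = (1/(n-1)) · Σ_k (x_{k,i} - mean_i) · (x_{k,j} - mean_j), with n-1 = 4.
  S[X,X] = ((-1.8)·(-1.8) + (-1.8)·(-1.8) + (2.2)·(2.2) + (2.2)·(2.2) + (-0.8)·(-0.8)) / 4 = 16.8/4 = 4.2
  S[X,Y] = ((-1.8)·(-2.2) + (-1.8)·(0.8) + (2.2)·(0.8) + (2.2)·(-2.2) + (-0.8)·(2.8)) / 4 = -2.8/4 = -0.7
  S[Y,Y] = ((-2.2)·(-2.2) + (0.8)·(0.8) + (0.8)·(0.8) + (-2.2)·(-2.2) + (2.8)·(2.8)) / 4 = 18.8/4 = 4.7

S is symmetric (S[j,i] = S[i,j]). Assembling:

S = [[4.2, -0.7],
 [-0.7, 4.7]]


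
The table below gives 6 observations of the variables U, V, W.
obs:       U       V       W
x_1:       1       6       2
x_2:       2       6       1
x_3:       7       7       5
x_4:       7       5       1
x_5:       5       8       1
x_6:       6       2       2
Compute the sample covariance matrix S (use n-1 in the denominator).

Step 1 — column means:
  mean(U) = (1 + 2 + 7 + 7 + 5 + 6) / 6 = 28/6 = 4.6667
  mean(V) = (6 + 6 + 7 + 5 + 8 + 2) / 6 = 34/6 = 5.6667
  mean(W) = (2 + 1 + 5 + 1 + 1 + 2) / 6 = 12/6 = 2

Step 2 — sample covariance S[i,j] = (1/(n-1)) · Σ_k (x_{k,i} - mean_i) · (x_{k,j} - mean_j), with n-1 = 5.
  S[U,U] = ((-3.6667)·(-3.6667) + (-2.6667)·(-2.6667) + (2.3333)·(2.3333) + (2.3333)·(2.3333) + (0.3333)·(0.3333) + (1.3333)·(1.3333)) / 5 = 33.3333/5 = 6.6667
  S[U,V] = ((-3.6667)·(0.3333) + (-2.6667)·(0.3333) + (2.3333)·(1.3333) + (2.3333)·(-0.6667) + (0.3333)·(2.3333) + (1.3333)·(-3.6667)) / 5 = -4.6667/5 = -0.9333
  S[U,W] = ((-3.6667)·(0) + (-2.6667)·(-1) + (2.3333)·(3) + (2.3333)·(-1) + (0.3333)·(-1) + (1.3333)·(0)) / 5 = 7/5 = 1.4
  S[V,V] = ((0.3333)·(0.3333) + (0.3333)·(0.3333) + (1.3333)·(1.3333) + (-0.6667)·(-0.6667) + (2.3333)·(2.3333) + (-3.6667)·(-3.6667)) / 5 = 21.3333/5 = 4.2667
  S[V,W] = ((0.3333)·(0) + (0.3333)·(-1) + (1.3333)·(3) + (-0.6667)·(-1) + (2.3333)·(-1) + (-3.6667)·(0)) / 5 = 2/5 = 0.4
  S[W,W] = ((0)·(0) + (-1)·(-1) + (3)·(3) + (-1)·(-1) + (-1)·(-1) + (0)·(0)) / 5 = 12/5 = 2.4

S is symmetric (S[j,i] = S[i,j]). Assembling:

S = [[6.6667, -0.9333, 1.4],
 [-0.9333, 4.2667, 0.4],
 [1.4, 0.4, 2.4]]


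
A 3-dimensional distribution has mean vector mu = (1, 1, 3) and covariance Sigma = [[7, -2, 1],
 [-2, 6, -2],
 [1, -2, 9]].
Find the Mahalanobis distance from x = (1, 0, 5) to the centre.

Step 1 — centre the observation: (x - mu) = (0, -1, 2).

Step 2 — invert Sigma (cofactor / det for 3×3, or solve directly):
  Sigma^{-1} = [[0.1582, 0.0506, -0.0063],
 [0.0506, 0.1962, 0.038],
 [-0.0063, 0.038, 0.1203]].

Step 3 — form the quadratic (x - mu)^T · Sigma^{-1} · (x - mu):
  Sigma^{-1} · (x - mu) = (-0.0633, -0.1203, 0.2025).
  (x - mu)^T · [Sigma^{-1} · (x - mu)] = (0)·(-0.0633) + (-1)·(-0.1203) + (2)·(0.2025) = 0.5253.

Step 4 — take square root: d = √(0.5253) ≈ 0.7248.

d(x, mu) = √(0.5253) ≈ 0.7248


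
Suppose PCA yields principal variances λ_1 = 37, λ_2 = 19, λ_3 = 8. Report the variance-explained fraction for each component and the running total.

Step 1 — total variance = trace(Sigma) = Σ λ_i = 37 + 19 + 8 = 64.

Step 2 — fraction explained by component i = λ_i / Σ λ:
  PC1: 37/64 = 0.5781
  PC2: 19/64 = 0.2969
  PC3: 8/64 = 0.125

Step 3 — cumulative fraction after k components = (λ_1 + ... + λ_k) / Σ λ:
  k = 1: 37/64 = 0.5781
  k = 2: (37 + 19)/64 = 56/64 = 0.875
  k = 3: (37 + 19 + 8)/64 = 64/64 = 1

Summary (fraction, with percent):

explained: PC1 0.5781 (57.81%), PC2 0.2969 (29.69%), PC3 0.125 (12.5%);  cumulative: 0.5781, 0.875, 1


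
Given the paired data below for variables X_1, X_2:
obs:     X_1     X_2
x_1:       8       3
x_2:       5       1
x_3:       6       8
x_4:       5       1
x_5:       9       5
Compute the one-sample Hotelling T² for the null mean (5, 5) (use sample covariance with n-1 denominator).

Step 1 — sample mean vector:
  mean(X_1) = (8 + 5 + 6 + 5 + 9) / 5 = 33/5 = 6.6
  mean(X_2) = (3 + 1 + 8 + 1 + 5) / 5 = 18/5 = 3.6
  x̄ = (6.6, 3.6),  deviation x̄ - mu_0 = (6.6, 3.6) - (5, 5) = (1.6, -1.4).

Step 2 — sample covariance matrix, S[i,j] = (1/(n-1)) · Σ_k (x_{k,i} - mean_i) · (x_{k,j} - mean_j), divisor n-1 = 4:
  S[X_1,X_1] = ((1.4)·(1.4) + (-1.6)·(-1.6) + (-0.6)·(-0.6) + (-1.6)·(-1.6) + (2.4)·(2.4)) / 4 = 13.2/4 = 3.3
  S[X_1,X_2] = ((1.4)·(-0.6) + (-1.6)·(-2.6) + (-0.6)·(4.4) + (-1.6)·(-2.6) + (2.4)·(1.4)) / 4 = 8.2/4 = 2.05
  S[X_2,X_2] = ((-0.6)·(-0.6) + (-2.6)·(-2.6) + (4.4)·(4.4) + (-2.6)·(-2.6) + (1.4)·(1.4)) / 4 = 35.2/4 = 8.8
  S = [[3.3, 2.05],
 [2.05, 8.8]].

Step 3 — invert S. det(S) = 3.3·8.8 - (2.05)² = 24.8375.
  S^{-1} = (1/det) · [[d, -b], [-b, a]] = [[0.3543, -0.0825],
 [-0.0825, 0.1329]].

Step 4 — quadratic form (x̄ - mu_0)^T · S^{-1} · (x̄ - mu_0):
  S^{-1} · (x̄ - mu_0) = (0.6824, -0.3181),
  (x̄ - mu_0)^T · [...] = (1.6)·(0.6824) + (-1.4)·(-0.3181) = 1.5372.

Step 5 — scale by n: T² = 5 · 1.5372 = 7.686.

T² ≈ 7.686


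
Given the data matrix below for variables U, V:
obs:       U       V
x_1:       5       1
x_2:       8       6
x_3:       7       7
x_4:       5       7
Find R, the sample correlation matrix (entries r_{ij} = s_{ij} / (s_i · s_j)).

Step 1 — column means:
  mean(U) = (5 + 8 + 7 + 5) / 4 = 25/4 = 6.25
  mean(V) = (1 + 6 + 7 + 7) / 4 = 21/4 = 5.25

Step 2 — sample variances and covariances s[i,j] = (1/(n-1)) · Σ_k (x_{k,i} - mean_i) · (x_{k,j} - mean_j), with n-1 = 3:
  s[U,U] = ((-1.25)·(-1.25) + (1.75)·(1.75) + (0.75)·(0.75) + (-1.25)·(-1.25)) / 3 = 6.75/3 = 2.25
  s[U,V] = ((-1.25)·(-4.25) + (1.75)·(0.75) + (0.75)·(1.75) + (-1.25)·(1.75)) / 3 = 5.75/3 = 1.9167
  s[V,V] = ((-4.25)·(-4.25) + (0.75)·(0.75) + (1.75)·(1.75) + (1.75)·(1.75)) / 3 = 24.75/3 = 8.25
  Sample standard deviations s_i = √(s[i,i]):
  s(U) = √(2.25) = 1.5
  s(V) = √(8.25) = 2.8723

Step 3 — r_{ij} = s_{ij} / (s_i · s_j):
  r[U,U] = 1 (diagonal).
  r[U,V] = 1.9167 / (1.5 · 2.8723) = 1.9167 / 4.3084 = 0.4449
  r[V,V] = 1 (diagonal).

R is symmetric with unit diagonal. Assembling:

R = [[1, 0.4449],
 [0.4449, 1]]


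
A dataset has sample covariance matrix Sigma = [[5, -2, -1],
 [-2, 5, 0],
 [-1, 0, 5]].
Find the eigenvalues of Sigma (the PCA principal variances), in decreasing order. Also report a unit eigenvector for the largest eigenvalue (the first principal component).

Step 1 — characteristic polynomial p(λ) = det(λI - Sigma) = λ³ - tr·λ² + c_1·λ - det, where tr = trace, c_1 = sum of the principal 2×2 minors, det = det(Sigma):
  tr = 5 + 5 + 5 = 15,
  c_1 = (5·5 - (-2)²) + (5·5 - (-1)²) + (5·5 - (0)²) = 21 + 24 + 25 = 70,
  det = 5·(5·5 - (0)²) - (-2)·((-2)·5 - (0)·(-1)) + (-1)·((-2)·(0) - 5·(-1)) = 5·(25) - (-2)·(-10) + (-1)·(5) = 100.
  So p(λ) = λ³ - 15λ² + 70λ - 100.
Step 2 — look for an integer root (rational root theorem: any rational root is an integer divisor of 100). Testing λ = 5:
  p(5) = 125 - 375 + 350 - 100 = 0  ✓
  Dividing out (λ - 5): p(λ) = (λ - 5)(λ² - 10λ + 20).
Step 3 — remaining eigenvalues from the quadratic λ² - 10λ + 20 = 0:
  Δ = 10² - 4·20 = 100 - 80 = 20,  λ = (10 ± √20)/2 = (10 ± 4.4721)/2 ≈ 7.2361 or 2.7639.
  Sorted: λ_1 = 7.2361,  λ_2 = 5,  λ_3 = 2.7639  (check: sum = 15 = tr ✓).

Step 4 — unit eigenvector for λ_1 ≈ 7.2361: v spans the null space of (Sigma - λ_1 I), whose rows are
  r_1 = (-2.2361, -2, -1),  r_2 = (-2, -2.2361, 0),  r_3 = (-1, 0, -2.2361).
  v is orthogonal to every row, so take v ∝ r_1 × r_2 = ((-2)·(0) - (-1)·(-2.2361), (-1)·(-2) - (-2.2361)·(0), (-2.2361)·(-2.2361) - (-2)·(-2)) ≈ (-2.2361, 2, 1).
  Rescale (multiply by -1 so the first nonzero entry is positive): u = (2.2361, -2, -1).
  ||u|| = √((2.2361)² + (-2)² + (-1)²) = √(10) ≈ 3.1623,  v_1 = u/||u|| ≈ (0.7071, -0.6325, -0.3162) (||v_1|| = 1).

λ_1 = 7.2361,  λ_2 = 5,  λ_3 = 2.7639;  v_1 ≈ (0.7071, -0.6325, -0.3162)


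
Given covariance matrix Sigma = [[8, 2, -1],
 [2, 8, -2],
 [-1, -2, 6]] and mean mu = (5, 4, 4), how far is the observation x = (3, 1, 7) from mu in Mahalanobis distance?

Step 1 — centre the observation: (x - mu) = (-2, -3, 3).

Step 2 — invert Sigma (cofactor / det for 3×3, or solve directly):
  Sigma^{-1} = [[0.1341, -0.0305, 0.0122],
 [-0.0305, 0.1433, 0.0427],
 [0.0122, 0.0427, 0.1829]].

Step 3 — form the quadratic (x - mu)^T · Sigma^{-1} · (x - mu):
  Sigma^{-1} · (x - mu) = (-0.1402, -0.2409, 0.3963).
  (x - mu)^T · [Sigma^{-1} · (x - mu)] = (-2)·(-0.1402) + (-3)·(-0.2409) + (3)·(0.3963) = 2.1921.

Step 4 — take square root: d = √(2.1921) ≈ 1.4806.

d(x, mu) = √(2.1921) ≈ 1.4806


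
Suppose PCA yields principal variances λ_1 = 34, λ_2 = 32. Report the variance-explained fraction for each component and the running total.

Step 1 — total variance = trace(Sigma) = Σ λ_i = 34 + 32 = 66.

Step 2 — fraction explained by component i = λ_i / Σ λ:
  PC1: 34/66 = 0.5152
  PC2: 32/66 = 0.4848

Step 3 — cumulative fraction after k components = (λ_1 + ... + λ_k) / Σ λ:
  k = 1: 34/66 = 0.5152
  k = 2: (34 + 32)/66 = 66/66 = 1

Summary (fraction, with percent):

explained: PC1 0.5152 (51.52%), PC2 0.4848 (48.48%);  cumulative: 0.5152, 1


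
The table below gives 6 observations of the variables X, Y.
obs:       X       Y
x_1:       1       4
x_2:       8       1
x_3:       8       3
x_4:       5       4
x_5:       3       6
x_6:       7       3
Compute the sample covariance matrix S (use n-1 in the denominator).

Step 1 — column means:
  mean(X) = (1 + 8 + 8 + 5 + 3 + 7) / 6 = 32/6 = 5.3333
  mean(Y) = (4 + 1 + 3 + 4 + 6 + 3) / 6 = 21/6 = 3.5

Step 2 — sample covariance S[i,j] = (1/(n-1)) · Σ_k (x_{k,i} - mean_i) · (x_{k,j} - mean_j), with n-1 = 5.
  S[X,X] = ((-4.3333)·(-4.3333) + (2.6667)·(2.6667) + (2.6667)·(2.6667) + (-0.3333)·(-0.3333) + (-2.3333)·(-2.3333) + (1.6667)·(1.6667)) / 5 = 41.3333/5 = 8.2667
  S[X,Y] = ((-4.3333)·(0.5) + (2.6667)·(-2.5) + (2.6667)·(-0.5) + (-0.3333)·(0.5) + (-2.3333)·(2.5) + (1.6667)·(-0.5)) / 5 = -17/5 = -3.4
  S[Y,Y] = ((0.5)·(0.5) + (-2.5)·(-2.5) + (-0.5)·(-0.5) + (0.5)·(0.5) + (2.5)·(2.5) + (-0.5)·(-0.5)) / 5 = 13.5/5 = 2.7

S is symmetric (S[j,i] = S[i,j]). Assembling:

S = [[8.2667, -3.4],
 [-3.4, 2.7]]


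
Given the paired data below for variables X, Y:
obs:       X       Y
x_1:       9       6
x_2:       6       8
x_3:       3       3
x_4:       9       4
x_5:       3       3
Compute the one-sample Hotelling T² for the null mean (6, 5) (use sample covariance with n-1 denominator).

Step 1 — sample mean vector:
  mean(X) = (9 + 6 + 3 + 9 + 3) / 5 = 30/5 = 6
  mean(Y) = (6 + 8 + 3 + 4 + 3) / 5 = 24/5 = 4.8
  x̄ = (6, 4.8),  deviation x̄ - mu_0 = (6, 4.8) - (6, 5) = (0, -0.2).

Step 2 — sample covariance matrix, S[i,j] = (1/(n-1)) · Σ_k (x_{k,i} - mean_i) · (x_{k,j} - mean_j), divisor n-1 = 4:
  S[X,X] = ((3)·(3) + (0)·(0) + (-3)·(-3) + (3)·(3) + (-3)·(-3)) / 4 = 36/4 = 9
  S[X,Y] = ((3)·(1.2) + (0)·(3.2) + (-3)·(-1.8) + (3)·(-0.8) + (-3)·(-1.8)) / 4 = 12/4 = 3
  S[Y,Y] = ((1.2)·(1.2) + (3.2)·(3.2) + (-1.8)·(-1.8) + (-0.8)·(-0.8) + (-1.8)·(-1.8)) / 4 = 18.8/4 = 4.7
  S = [[9, 3],
 [3, 4.7]].

Step 3 — invert S. det(S) = 9·4.7 - (3)² = 33.3.
  S^{-1} = (1/det) · [[d, -b], [-b, a]] = [[0.1411, -0.0901],
 [-0.0901, 0.2703]].

Step 4 — quadratic form (x̄ - mu_0)^T · S^{-1} · (x̄ - mu_0):
  S^{-1} · (x̄ - mu_0) = (0.018, -0.0541),
  (x̄ - mu_0)^T · [...] = (0)·(0.018) + (-0.2)·(-0.0541) = 0.0108.

Step 5 — scale by n: T² = 5 · 0.0108 = 0.0541.

T² ≈ 0.0541


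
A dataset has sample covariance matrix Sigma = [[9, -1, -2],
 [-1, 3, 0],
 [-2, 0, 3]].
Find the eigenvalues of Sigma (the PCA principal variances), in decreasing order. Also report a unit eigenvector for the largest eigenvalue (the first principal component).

Step 1 — characteristic polynomial p(λ) = det(λI - Sigma) = λ³ - tr·λ² + c_1·λ - det, where tr = trace, c_1 = sum of the principal 2×2 minors, det = det(Sigma):
  tr = 9 + 3 + 3 = 15,
  c_1 = (9·3 - (-1)²) + (9·3 - (-2)²) + (3·3 - (0)²) = 26 + 23 + 9 = 58,
  det = 9·(3·3 - (0)²) - (-1)·((-1)·3 - (0)·(-2)) + (-2)·((-1)·(0) - 3·(-2)) = 9·(9) - (-1)·(-3) + (-2)·(6) = 66.
  So p(λ) = λ³ - 15λ² + 58λ - 66.
Step 2 — look for an integer root (rational root theorem: any rational root is an integer divisor of 66). Testing λ = 3:
  p(3) = 27 - 135 + 174 - 66 = 0  ✓
  Dividing out (λ - 3): p(λ) = (λ - 3)(λ² - 12λ + 22).
Step 3 — remaining eigenvalues from the quadratic λ² - 12λ + 22 = 0:
  Δ = 12² - 4·22 = 144 - 88 = 56,  λ = (12 ± √56)/2 = (12 ± 7.4833)/2 ≈ 9.7417 or 2.2583.
  Sorted: λ_1 = 9.7417,  λ_2 = 3,  λ_3 = 2.2583  (check: sum = 15 = tr ✓).

Step 4 — unit eigenvector for λ_1 ≈ 9.7417: v spans the null space of (Sigma - λ_1 I), whose rows are
  r_1 = (-0.7417, -1, -2),  r_2 = (-1, -6.7417, 0),  r_3 = (-2, 0, -6.7417).
  v is orthogonal to every row, so take v ∝ r_1 × r_2 = ((-1)·(0) - (-2)·(-6.7417), (-2)·(-1) - (-0.7417)·(0), (-0.7417)·(-6.7417) - (-1)·(-1)) ≈ (-13.4833, 2, 4).
  Rescale (multiply by -1 so the first nonzero entry is positive): u = (13.4833, -2, -4).
  ||u|| = √((13.4833)² + (-2)² + (-4)²) = √(201.7998) ≈ 14.2056,  v_1 = u/||u|| ≈ (0.9492, -0.1408, -0.2816) (||v_1|| = 1).

λ_1 = 9.7417,  λ_2 = 3,  λ_3 = 2.2583;  v_1 ≈ (0.9492, -0.1408, -0.2816)


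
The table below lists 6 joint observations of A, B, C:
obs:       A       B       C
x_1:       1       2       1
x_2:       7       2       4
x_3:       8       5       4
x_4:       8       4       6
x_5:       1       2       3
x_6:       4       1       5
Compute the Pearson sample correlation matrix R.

Step 1 — column means:
  mean(A) = (1 + 7 + 8 + 8 + 1 + 4) / 6 = 29/6 = 4.8333
  mean(B) = (2 + 2 + 5 + 4 + 2 + 1) / 6 = 16/6 = 2.6667
  mean(C) = (1 + 4 + 4 + 6 + 3 + 5) / 6 = 23/6 = 3.8333

Step 2 — sample variances and covariances s[i,j] = (1/(n-1)) · Σ_k (x_{k,i} - mean_i) · (x_{k,j} - mean_j), with n-1 = 5:
  s[A,A] = ((-3.8333)·(-3.8333) + (2.1667)·(2.1667) + (3.1667)·(3.1667) + (3.1667)·(3.1667) + (-3.8333)·(-3.8333) + (-0.8333)·(-0.8333)) / 5 = 54.8333/5 = 10.9667
  s[A,B] = ((-3.8333)·(-0.6667) + (2.1667)·(-0.6667) + (3.1667)·(2.3333) + (3.1667)·(1.3333) + (-3.8333)·(-0.6667) + (-0.8333)·(-1.6667)) / 5 = 16.6667/5 = 3.3333
  s[A,C] = ((-3.8333)·(-2.8333) + (2.1667)·(0.1667) + (3.1667)·(0.1667) + (3.1667)·(2.1667) + (-3.8333)·(-0.8333) + (-0.8333)·(1.1667)) / 5 = 20.8333/5 = 4.1667
  s[B,B] = ((-0.6667)·(-0.6667) + (-0.6667)·(-0.6667) + (2.3333)·(2.3333) + (1.3333)·(1.3333) + (-0.6667)·(-0.6667) + (-1.6667)·(-1.6667)) / 5 = 11.3333/5 = 2.2667
  s[B,C] = ((-0.6667)·(-2.8333) + (-0.6667)·(0.1667) + (2.3333)·(0.1667) + (1.3333)·(2.1667) + (-0.6667)·(-0.8333) + (-1.6667)·(1.1667)) / 5 = 3.6667/5 = 0.7333
  s[C,C] = ((-2.8333)·(-2.8333) + (0.1667)·(0.1667) + (0.1667)·(0.1667) + (2.1667)·(2.1667) + (-0.8333)·(-0.8333) + (1.1667)·(1.1667)) / 5 = 14.8333/5 = 2.9667
  Sample standard deviations s_i = √(s[i,i]):
  s(A) = √(10.9667) = 3.3116
  s(B) = √(2.2667) = 1.5055
  s(C) = √(2.9667) = 1.7224

Step 3 — r_{ij} = s_{ij} / (s_i · s_j):
  r[A,A] = 1 (diagonal).
  r[A,B] = 3.3333 / (3.3116 · 1.5055) = 3.3333 / 4.9858 = 0.6686
  r[A,C] = 4.1667 / (3.3116 · 1.7224) = 4.1667 / 5.7039 = 0.7305
  r[B,B] = 1 (diagonal).
  r[B,C] = 0.7333 / (1.5055 · 1.7224) = 0.7333 / 2.5932 = 0.2828
  r[C,C] = 1 (diagonal).

R is symmetric with unit diagonal. Assembling:

R = [[1, 0.6686, 0.7305],
 [0.6686, 1, 0.2828],
 [0.7305, 0.2828, 1]]
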